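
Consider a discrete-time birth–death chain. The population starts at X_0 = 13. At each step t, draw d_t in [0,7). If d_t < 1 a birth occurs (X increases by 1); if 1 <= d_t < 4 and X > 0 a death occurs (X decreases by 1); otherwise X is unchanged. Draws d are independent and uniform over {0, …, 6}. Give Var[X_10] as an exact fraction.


240/49

X can drop by at most 1 per step and X_0 = 13 > T = 10, so X_t >= 13 − t >= 3 > 0 for every t <= 10: the floor at 0 (the 'and X > 0' condition) never binds. Hence X_10 = X_0 + Σ_{t<10} Y_t with i.i.d. increments Y_t = y(d_t) ∈ {+1, −1, 0}.
Outcome values over d=0..6: [1, -1, -1, -1, 0, 0, 0]
Σy = -2, Σy² = 4, M = 7
μ = -2/7 = -2/7,  σ² = 4/7 − (-2/7)² = 24/49
Independent increments: Var[X_10] = 10·σ² = 10·(24/49) = 240/49


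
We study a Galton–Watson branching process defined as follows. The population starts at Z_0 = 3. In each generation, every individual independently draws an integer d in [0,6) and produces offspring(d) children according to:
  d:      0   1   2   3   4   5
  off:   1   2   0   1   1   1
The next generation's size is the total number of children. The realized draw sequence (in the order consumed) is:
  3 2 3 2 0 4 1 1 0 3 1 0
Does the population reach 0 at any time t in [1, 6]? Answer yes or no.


no

gen 0: Z_0=3, draws=[3, 2, 3], offspring=[1, 0, 1], Z_1=2
gen 1: Z_1=2, draws=[2, 0], offspring=[0, 1], Z_2=1
gen 2: Z_2=1, draws=[4], offspring=[1], Z_3=1
gen 3: Z_3=1, draws=[1], offspring=[2], Z_4=2
gen 4: Z_4=2, draws=[1, 0], offspring=[2, 1], Z_5=3
gen 5: Z_5=3, draws=[3, 1, 0], offspring=[1, 2, 1], Z_6=4


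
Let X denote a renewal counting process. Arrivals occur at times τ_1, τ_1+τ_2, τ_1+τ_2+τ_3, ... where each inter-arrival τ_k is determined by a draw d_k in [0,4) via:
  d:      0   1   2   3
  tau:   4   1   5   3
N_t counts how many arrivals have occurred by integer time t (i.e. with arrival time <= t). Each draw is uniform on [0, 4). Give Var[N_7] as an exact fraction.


187396007/268435456

Inter-arrival values over d=0..3: [4, 1, 5, 3]
Each d has probability 1/4, so the pmf of τ is: f(1) = 1/4, f(3) = 1/4, f(4) = 1/4, f(5) = 1/4
Let p_n(j) = P(N_n = j), with p_0 = [1]. Condition on τ_1: p_n(0) = P(τ > n), and for j >= 1, p_n(j) = Σ_{k<=n} f(k)·p_{n−k}(j−1)
p_1 = [3/4, 1/4]  (j = 0..1)
p_2 = [3/4, 3/16, 1/16]  (j = 0..2)
p_3 = [1/2, 7/16, 3/64, 1/64]  (j = 0..3)
p_4 = [1/4, 9/16, 11/64, 3/256, 1/256]  (j = 0..4)
p_5 = [0, 11/16, 1/4, 15/256, 3/1024, 1/1024]  (j = 0..5)
p_6 = [0, 1/2, 25/64, 23/256, 19/1024, 3/4096, 1/4096]  (j = 0..6)
p_7 = [0, 3/8, 27/64, 43/256, 15/512, 23/4096, 3/16384, 1/16384]  (j = 0..7)
E[N_7] = Σ j·p_7(j) = 30629/16384;  E[N_7²] = Σ j²·p_7(j) = 68697/16384
Var[N_7] = 68697/16384 − (30629/16384)² = 187396007/268435456


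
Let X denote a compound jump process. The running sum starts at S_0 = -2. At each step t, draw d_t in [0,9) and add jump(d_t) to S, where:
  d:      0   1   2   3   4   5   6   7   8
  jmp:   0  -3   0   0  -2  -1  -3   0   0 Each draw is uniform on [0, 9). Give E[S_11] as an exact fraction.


-13

Outcome values over d=0..8: [0, -3, 0, 0, -2, -1, -3, 0, 0]
Σy = -9, Σy² = 23, M = 9
μ = -9/9 = -1,  σ² = 23/9 − (-1)² = 14/9
E[S_11] = -2 + 11·(-1) = -13


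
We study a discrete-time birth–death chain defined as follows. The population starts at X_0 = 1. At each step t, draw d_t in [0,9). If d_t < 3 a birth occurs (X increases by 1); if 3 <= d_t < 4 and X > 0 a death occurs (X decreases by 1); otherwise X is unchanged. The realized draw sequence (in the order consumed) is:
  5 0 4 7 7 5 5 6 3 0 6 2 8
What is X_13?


t=0: X=1, d=5 → hold, X_1=1
t=1: X=1, d=0 → birth, X_2=2
t=2: X=2, d=4 → hold, X_3=2
t=3: X=2, d=7 → hold, X_4=2
t=4: X=2, d=7 → hold, X_5=2
t=5: X=2, d=5 → hold, X_6=2
t=6: X=2, d=5 → hold, X_7=2
t=7: X=2, d=6 → hold, X_8=2
t=8: X=2, d=3 → death, X_9=1
t=9: X=1, d=0 → birth, X_10=2
t=10: X=2, d=6 → hold, X_11=2
t=11: X=2, d=2 → birth, X_12=3
t=12: X=3, d=8 → hold, X_13=3

3


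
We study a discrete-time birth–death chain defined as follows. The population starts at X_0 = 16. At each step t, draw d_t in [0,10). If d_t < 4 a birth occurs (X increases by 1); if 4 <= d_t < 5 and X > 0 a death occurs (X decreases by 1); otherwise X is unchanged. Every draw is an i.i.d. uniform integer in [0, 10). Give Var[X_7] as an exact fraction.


287/100

X can drop by at most 1 per step and X_0 = 16 > T = 7, so X_t >= 16 − t >= 9 > 0 for every t <= 7: the floor at 0 (the 'and X > 0' condition) never binds. Hence X_7 = X_0 + Σ_{t<7} Y_t with i.i.d. increments Y_t = y(d_t) ∈ {+1, −1, 0}.
Outcome values over d=0..9: [1, 1, 1, 1, -1, 0, 0, 0, 0, 0]
Σy = 3, Σy² = 5, M = 10
μ = 3/10 = 3/10,  σ² = 5/10 − (3/10)² = 41/100
Independent increments: Var[X_7] = 7·σ² = 7·(41/100) = 287/100


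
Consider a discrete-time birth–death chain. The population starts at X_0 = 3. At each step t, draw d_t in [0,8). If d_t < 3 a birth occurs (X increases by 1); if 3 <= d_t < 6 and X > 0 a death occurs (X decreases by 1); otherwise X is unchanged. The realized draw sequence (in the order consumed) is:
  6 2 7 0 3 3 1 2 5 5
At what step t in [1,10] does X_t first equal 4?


2

t=0: X=3, d=6 → hold, X_1=3
t=1: X=3, d=2 → birth, X_2=4
t=2: X=4, d=7 → hold, X_3=4
t=3: X=4, d=0 → birth, X_4=5
t=4: X=5, d=3 → death, X_5=4
t=5: X=4, d=3 → death, X_6=3
t=6: X=3, d=1 → birth, X_7=4
t=7: X=4, d=2 → birth, X_8=5
t=8: X=5, d=5 → death, X_9=4
t=9: X=4, d=5 → death, X_10=3


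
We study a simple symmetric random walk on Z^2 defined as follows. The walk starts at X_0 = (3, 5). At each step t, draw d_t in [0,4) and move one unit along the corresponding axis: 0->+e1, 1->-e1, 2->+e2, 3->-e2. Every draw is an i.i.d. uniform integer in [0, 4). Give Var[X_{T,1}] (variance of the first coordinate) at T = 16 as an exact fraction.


Outcome values over d=0..3: [1, -1, 0, 0]
Σy = 0, Σy² = 2, M = 4
μ = 0/4 = 0,  σ² = 2/4 − (0)² = 1/2
Independent increments: Var[X_16] = 16·σ² = 16·(1/2) = 8

8


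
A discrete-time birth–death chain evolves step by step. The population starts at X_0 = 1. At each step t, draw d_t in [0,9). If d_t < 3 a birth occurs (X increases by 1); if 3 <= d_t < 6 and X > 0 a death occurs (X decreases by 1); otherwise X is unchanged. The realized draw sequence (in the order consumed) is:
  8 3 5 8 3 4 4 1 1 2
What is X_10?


3

t=0: X=1, d=8 → hold, X_1=1
t=1: X=1, d=3 → death, X_2=0
t=2: X=0, d=5 → hold, X_3=0
t=3: X=0, d=8 → hold, X_4=0
t=4: X=0, d=3 → hold, X_5=0
t=5: X=0, d=4 → hold, X_6=0
t=6: X=0, d=4 → hold, X_7=0
t=7: X=0, d=1 → birth, X_8=1
t=8: X=1, d=1 → birth, X_9=2
t=9: X=2, d=2 → birth, X_10=3


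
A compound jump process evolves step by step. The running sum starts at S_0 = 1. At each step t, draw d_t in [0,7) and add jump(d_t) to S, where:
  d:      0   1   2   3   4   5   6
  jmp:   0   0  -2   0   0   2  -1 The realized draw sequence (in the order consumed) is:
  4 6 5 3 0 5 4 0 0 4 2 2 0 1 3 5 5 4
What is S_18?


4

t=0: S=1, d=4, jump=0, S_1=1
t=1: S=1, d=6, jump=-1, S_2=0
t=2: S=0, d=5, jump=2, S_3=2
t=3: S=2, d=3, jump=0, S_4=2
t=4: S=2, d=0, jump=0, S_5=2
t=5: S=2, d=5, jump=2, S_6=4
t=6: S=4, d=4, jump=0, S_7=4
t=7: S=4, d=0, jump=0, S_8=4
t=8: S=4, d=0, jump=0, S_9=4
t=9: S=4, d=4, jump=0, S_10=4
t=10: S=4, d=2, jump=-2, S_11=2
t=11: S=2, d=2, jump=-2, S_12=0
t=12: S=0, d=0, jump=0, S_13=0
t=13: S=0, d=1, jump=0, S_14=0
t=14: S=0, d=3, jump=0, S_15=0
t=15: S=0, d=5, jump=2, S_16=2
t=16: S=2, d=5, jump=2, S_17=4
t=17: S=4, d=4, jump=0, S_18=4


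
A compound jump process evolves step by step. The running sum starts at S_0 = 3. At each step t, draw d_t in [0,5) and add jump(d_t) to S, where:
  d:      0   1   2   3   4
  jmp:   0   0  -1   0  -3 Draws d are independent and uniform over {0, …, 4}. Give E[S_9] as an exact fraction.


-21/5

Outcome values over d=0..4: [0, 0, -1, 0, -3]
Σy = -4, Σy² = 10, M = 5
μ = -4/5 = -4/5,  σ² = 10/5 − (-4/5)² = 34/25
E[S_9] = 3 + 9·(-4/5) = -21/5


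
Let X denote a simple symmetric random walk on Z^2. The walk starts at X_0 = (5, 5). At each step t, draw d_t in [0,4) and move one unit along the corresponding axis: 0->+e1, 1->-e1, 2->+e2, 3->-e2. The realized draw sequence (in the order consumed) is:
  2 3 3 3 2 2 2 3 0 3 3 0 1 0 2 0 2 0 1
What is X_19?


t=0: X=(5, 5), d=2 → +e2, X_1=(5, 6)
t=1: X=(5, 6), d=3 → -e2, X_2=(5, 5)
t=2: X=(5, 5), d=3 → -e2, X_3=(5, 4)
t=3: X=(5, 4), d=3 → -e2, X_4=(5, 3)
t=4: X=(5, 3), d=2 → +e2, X_5=(5, 4)
t=5: X=(5, 4), d=2 → +e2, X_6=(5, 5)
t=6: X=(5, 5), d=2 → +e2, X_7=(5, 6)
t=7: X=(5, 6), d=3 → -e2, X_8=(5, 5)
t=8: X=(5, 5), d=0 → +e1, X_9=(6, 5)
t=9: X=(6, 5), d=3 → -e2, X_10=(6, 4)
t=10: X=(6, 4), d=3 → -e2, X_11=(6, 3)
t=11: X=(6, 3), d=0 → +e1, X_12=(7, 3)
t=12: X=(7, 3), d=1 → -e1, X_13=(6, 3)
t=13: X=(6, 3), d=0 → +e1, X_14=(7, 3)
t=14: X=(7, 3), d=2 → +e2, X_15=(7, 4)
t=15: X=(7, 4), d=0 → +e1, X_16=(8, 4)
t=16: X=(8, 4), d=2 → +e2, X_17=(8, 5)
t=17: X=(8, 5), d=0 → +e1, X_18=(9, 5)
t=18: X=(9, 5), d=1 → -e1, X_19=(8, 5)

(8, 5)


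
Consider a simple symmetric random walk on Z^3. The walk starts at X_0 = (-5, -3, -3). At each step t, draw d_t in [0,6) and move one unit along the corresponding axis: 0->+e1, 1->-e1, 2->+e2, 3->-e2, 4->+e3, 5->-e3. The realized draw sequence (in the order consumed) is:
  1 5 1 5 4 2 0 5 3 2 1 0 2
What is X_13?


(-6, -1, -5)

t=0: X=(-5, -3, -3), d=1 → -e1, X_1=(-6, -3, -3)
t=1: X=(-6, -3, -3), d=5 → -e3, X_2=(-6, -3, -4)
t=2: X=(-6, -3, -4), d=1 → -e1, X_3=(-7, -3, -4)
t=3: X=(-7, -3, -4), d=5 → -e3, X_4=(-7, -3, -5)
t=4: X=(-7, -3, -5), d=4 → +e3, X_5=(-7, -3, -4)
t=5: X=(-7, -3, -4), d=2 → +e2, X_6=(-7, -2, -4)
t=6: X=(-7, -2, -4), d=0 → +e1, X_7=(-6, -2, -4)
t=7: X=(-6, -2, -4), d=5 → -e3, X_8=(-6, -2, -5)
t=8: X=(-6, -2, -5), d=3 → -e2, X_9=(-6, -3, -5)
t=9: X=(-6, -3, -5), d=2 → +e2, X_10=(-6, -2, -5)
t=10: X=(-6, -2, -5), d=1 → -e1, X_11=(-7, -2, -5)
t=11: X=(-7, -2, -5), d=0 → +e1, X_12=(-6, -2, -5)
t=12: X=(-6, -2, -5), d=2 → +e2, X_13=(-6, -1, -5)


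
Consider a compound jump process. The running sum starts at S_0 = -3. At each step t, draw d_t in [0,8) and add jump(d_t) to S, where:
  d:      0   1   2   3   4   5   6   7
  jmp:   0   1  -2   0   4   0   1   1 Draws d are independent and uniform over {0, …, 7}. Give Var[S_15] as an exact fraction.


Outcome values over d=0..7: [0, 1, -2, 0, 4, 0, 1, 1]
Σy = 5, Σy² = 23, M = 8
μ = 5/8 = 5/8,  σ² = 23/8 − (5/8)² = 159/64
Independent increments: Var[S_15] = 15·σ² = 15·(159/64) = 2385/64

2385/64


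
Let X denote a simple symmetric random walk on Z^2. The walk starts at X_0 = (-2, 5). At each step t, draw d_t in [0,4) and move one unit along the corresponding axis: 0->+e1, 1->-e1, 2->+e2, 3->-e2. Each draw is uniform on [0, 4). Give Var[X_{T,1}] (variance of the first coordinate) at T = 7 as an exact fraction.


Outcome values over d=0..3: [1, -1, 0, 0]
Σy = 0, Σy² = 2, M = 4
μ = 0/4 = 0,  σ² = 2/4 − (0)² = 1/2
Independent increments: Var[X_7] = 7·σ² = 7·(1/2) = 7/2

7/2


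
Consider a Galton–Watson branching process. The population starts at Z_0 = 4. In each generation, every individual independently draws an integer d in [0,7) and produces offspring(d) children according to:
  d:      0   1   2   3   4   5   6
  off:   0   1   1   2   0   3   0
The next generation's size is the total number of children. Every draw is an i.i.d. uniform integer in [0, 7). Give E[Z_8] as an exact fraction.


4

Outcome values over d=0..6: [0, 1, 1, 2, 0, 3, 0]
Σy = 7, Σy² = 15, M = 7
μ = 7/7 = 1,  σ² = 15/7 − (1)² = 8/7
E[Z_0] = 4
E[Z_1] = 1·E[Z_0] = 4
E[Z_2] = 1·E[Z_1] = 4
E[Z_3] = 1·E[Z_2] = 4
E[Z_4] = 1·E[Z_3] = 4
E[Z_5] = 1·E[Z_4] = 4
E[Z_6] = 1·E[Z_5] = 4
E[Z_7] = 1·E[Z_6] = 4
E[Z_8] = 1·E[Z_7] = 4


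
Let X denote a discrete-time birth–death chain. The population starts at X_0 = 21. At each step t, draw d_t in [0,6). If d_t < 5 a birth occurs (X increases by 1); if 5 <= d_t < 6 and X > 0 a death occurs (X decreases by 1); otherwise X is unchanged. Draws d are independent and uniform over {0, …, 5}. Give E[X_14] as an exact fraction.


X can drop by at most 1 per step and X_0 = 21 > T = 14, so X_t >= 21 − t >= 7 > 0 for every t <= 14: the floor at 0 (the 'and X > 0' condition) never binds. Hence X_14 = X_0 + Σ_{t<14} Y_t with i.i.d. increments Y_t = y(d_t) ∈ {+1, −1, 0}.
Outcome values over d=0..5: [1, 1, 1, 1, 1, -1]
Σy = 4, Σy² = 6, M = 6
μ = 4/6 = 2/3,  σ² = 6/6 − (2/3)² = 5/9
E[X_14] = 21 + 14·(2/3) = 91/3

91/3


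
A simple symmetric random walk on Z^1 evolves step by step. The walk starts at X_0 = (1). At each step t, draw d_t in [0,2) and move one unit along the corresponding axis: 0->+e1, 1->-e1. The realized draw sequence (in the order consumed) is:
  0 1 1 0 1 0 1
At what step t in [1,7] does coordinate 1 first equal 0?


3

t=0: X=(1), d=0 → +e1, X_1=(2)
t=1: X=(2), d=1 → -e1, X_2=(1)
t=2: X=(1), d=1 → -e1, X_3=(0)
t=3: X=(0), d=0 → +e1, X_4=(1)
t=4: X=(1), d=1 → -e1, X_5=(0)
t=5: X=(0), d=0 → +e1, X_6=(1)
t=6: X=(1), d=1 → -e1, X_7=(0)


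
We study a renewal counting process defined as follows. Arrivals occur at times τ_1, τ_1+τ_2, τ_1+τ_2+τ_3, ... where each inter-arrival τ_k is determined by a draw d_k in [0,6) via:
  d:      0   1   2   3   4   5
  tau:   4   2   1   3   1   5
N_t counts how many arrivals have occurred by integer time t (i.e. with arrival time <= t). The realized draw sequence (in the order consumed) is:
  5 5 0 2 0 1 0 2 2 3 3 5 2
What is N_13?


draw d_1=5: τ_1=5, arrival time A_1=5
draw d_2=5: τ_2=5, arrival time A_2=10
draw d_3=0: τ_3=4, arrival time A_3=14
draw d_4=2: τ_4=1, arrival time A_4=15
draw d_5=0: τ_5=4, arrival time A_5=19
draw d_6=1: τ_6=2, arrival time A_6=21
draw d_7=0: τ_7=4, arrival time A_7=25
draw d_8=2: τ_8=1, arrival time A_8=26
draw d_9=2: τ_9=1, arrival time A_9=27
draw d_10=3: τ_10=3, arrival time A_10=30
draw d_11=3: τ_11=3, arrival time A_11=33
draw d_12=5: τ_12=5, arrival time A_12=38
draw d_13=2: τ_13=1, arrival time A_13=39
N_t over t=0..13: 0:0 1:0 2:0 3:0 4:0 5:1 6:1 7:1 8:1 9:1 10:2 11:2 12:2 13:2

2


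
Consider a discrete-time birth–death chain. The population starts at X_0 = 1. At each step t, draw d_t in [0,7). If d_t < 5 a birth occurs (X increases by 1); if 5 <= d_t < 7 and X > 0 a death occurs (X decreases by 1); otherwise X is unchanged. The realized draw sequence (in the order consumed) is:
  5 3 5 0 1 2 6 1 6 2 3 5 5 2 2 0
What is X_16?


5

t=0: X=1, d=5 → death, X_1=0
t=1: X=0, d=3 → birth, X_2=1
t=2: X=1, d=5 → death, X_3=0
t=3: X=0, d=0 → birth, X_4=1
t=4: X=1, d=1 → birth, X_5=2
t=5: X=2, d=2 → birth, X_6=3
t=6: X=3, d=6 → death, X_7=2
t=7: X=2, d=1 → birth, X_8=3
t=8: X=3, d=6 → death, X_9=2
t=9: X=2, d=2 → birth, X_10=3
t=10: X=3, d=3 → birth, X_11=4
t=11: X=4, d=5 → death, X_12=3
t=12: X=3, d=5 → death, X_13=2
t=13: X=2, d=2 → birth, X_14=3
t=14: X=3, d=2 → birth, X_15=4
t=15: X=4, d=0 → birth, X_16=5


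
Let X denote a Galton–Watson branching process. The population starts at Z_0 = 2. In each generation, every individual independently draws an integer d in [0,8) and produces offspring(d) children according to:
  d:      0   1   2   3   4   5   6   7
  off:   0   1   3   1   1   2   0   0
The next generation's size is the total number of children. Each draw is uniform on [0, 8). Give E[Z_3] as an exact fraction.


2

Outcome values over d=0..7: [0, 1, 3, 1, 1, 2, 0, 0]
Σy = 8, Σy² = 16, M = 8
μ = 8/8 = 1,  σ² = 16/8 − (1)² = 1
E[Z_0] = 2
E[Z_1] = 1·E[Z_0] = 2
E[Z_2] = 1·E[Z_1] = 2
E[Z_3] = 1·E[Z_2] = 2


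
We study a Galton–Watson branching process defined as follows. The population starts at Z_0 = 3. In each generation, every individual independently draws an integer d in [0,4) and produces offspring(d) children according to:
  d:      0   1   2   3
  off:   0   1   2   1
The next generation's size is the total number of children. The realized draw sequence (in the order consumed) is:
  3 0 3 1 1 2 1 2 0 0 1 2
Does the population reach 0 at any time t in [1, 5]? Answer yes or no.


gen 0: Z_0=3, draws=[3, 0, 3], offspring=[1, 0, 1], Z_1=2
gen 1: Z_1=2, draws=[1, 1], offspring=[1, 1], Z_2=2
gen 2: Z_2=2, draws=[2, 1], offspring=[2, 1], Z_3=3
gen 3: Z_3=3, draws=[2, 0, 0], offspring=[2, 0, 0], Z_4=2
gen 4: Z_4=2, draws=[1, 2], offspring=[1, 2], Z_5=3

no


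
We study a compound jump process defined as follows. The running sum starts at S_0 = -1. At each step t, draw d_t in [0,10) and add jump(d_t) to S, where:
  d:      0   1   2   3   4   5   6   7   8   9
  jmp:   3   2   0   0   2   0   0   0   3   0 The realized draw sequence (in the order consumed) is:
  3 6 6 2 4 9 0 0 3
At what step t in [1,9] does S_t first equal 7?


8

t=0: S=-1, d=3, jump=0, S_1=-1
t=1: S=-1, d=6, jump=0, S_2=-1
t=2: S=-1, d=6, jump=0, S_3=-1
t=3: S=-1, d=2, jump=0, S_4=-1
t=4: S=-1, d=4, jump=2, S_5=1
t=5: S=1, d=9, jump=0, S_6=1
t=6: S=1, d=0, jump=3, S_7=4
t=7: S=4, d=0, jump=3, S_8=7
t=8: S=7, d=3, jump=0, S_9=7


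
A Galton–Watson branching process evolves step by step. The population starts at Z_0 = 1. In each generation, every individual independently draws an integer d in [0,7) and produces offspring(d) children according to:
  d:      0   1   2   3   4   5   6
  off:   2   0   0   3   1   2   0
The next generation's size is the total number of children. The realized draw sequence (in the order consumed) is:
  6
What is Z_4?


0

gen 0: Z_0=1, draws=[6], offspring=[0], Z_1=0
gen 1: Z_1=0, draws=[], offspring=[], Z_2=0
gen 2: Z_2=0, draws=[], offspring=[], Z_3=0
gen 3: Z_3=0, draws=[], offspring=[], Z_4=0


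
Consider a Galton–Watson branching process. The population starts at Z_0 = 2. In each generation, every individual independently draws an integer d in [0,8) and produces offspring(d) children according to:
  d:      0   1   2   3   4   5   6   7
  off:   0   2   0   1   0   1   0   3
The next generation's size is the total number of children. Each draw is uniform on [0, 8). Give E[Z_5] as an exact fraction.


16807/16384

Outcome values over d=0..7: [0, 2, 0, 1, 0, 1, 0, 3]
Σy = 7, Σy² = 15, M = 8
μ = 7/8 = 7/8,  σ² = 15/8 − (7/8)² = 71/64
E[Z_0] = 2
E[Z_1] = 7/8·E[Z_0] = 7/4
E[Z_2] = 7/8·E[Z_1] = 49/32
E[Z_3] = 7/8·E[Z_2] = 343/256
E[Z_4] = 7/8·E[Z_3] = 2401/2048
E[Z_5] = 7/8·E[Z_4] = 16807/16384


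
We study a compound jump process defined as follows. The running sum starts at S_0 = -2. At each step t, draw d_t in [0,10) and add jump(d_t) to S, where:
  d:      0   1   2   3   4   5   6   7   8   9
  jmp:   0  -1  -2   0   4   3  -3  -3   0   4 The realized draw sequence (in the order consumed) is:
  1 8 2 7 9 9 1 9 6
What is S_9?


t=0: S=-2, d=1, jump=-1, S_1=-3
t=1: S=-3, d=8, jump=0, S_2=-3
t=2: S=-3, d=2, jump=-2, S_3=-5
t=3: S=-5, d=7, jump=-3, S_4=-8
t=4: S=-8, d=9, jump=4, S_5=-4
t=5: S=-4, d=9, jump=4, S_6=0
t=6: S=0, d=1, jump=-1, S_7=-1
t=7: S=-1, d=9, jump=4, S_8=3
t=8: S=3, d=6, jump=-3, S_9=0

0


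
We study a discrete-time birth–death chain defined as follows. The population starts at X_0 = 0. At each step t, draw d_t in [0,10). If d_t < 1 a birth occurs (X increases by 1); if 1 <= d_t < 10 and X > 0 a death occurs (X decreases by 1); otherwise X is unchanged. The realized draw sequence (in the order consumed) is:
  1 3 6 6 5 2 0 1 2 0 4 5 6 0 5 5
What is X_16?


t=0: X=0, d=1 → hold, X_1=0
t=1: X=0, d=3 → hold, X_2=0
t=2: X=0, d=6 → hold, X_3=0
t=3: X=0, d=6 → hold, X_4=0
t=4: X=0, d=5 → hold, X_5=0
t=5: X=0, d=2 → hold, X_6=0
t=6: X=0, d=0 → birth, X_7=1
t=7: X=1, d=1 → death, X_8=0
t=8: X=0, d=2 → hold, X_9=0
t=9: X=0, d=0 → birth, X_10=1
t=10: X=1, d=4 → death, X_11=0
t=11: X=0, d=5 → hold, X_12=0
t=12: X=0, d=6 → hold, X_13=0
t=13: X=0, d=0 → birth, X_14=1
t=14: X=1, d=5 → death, X_15=0
t=15: X=0, d=5 → hold, X_16=0

0


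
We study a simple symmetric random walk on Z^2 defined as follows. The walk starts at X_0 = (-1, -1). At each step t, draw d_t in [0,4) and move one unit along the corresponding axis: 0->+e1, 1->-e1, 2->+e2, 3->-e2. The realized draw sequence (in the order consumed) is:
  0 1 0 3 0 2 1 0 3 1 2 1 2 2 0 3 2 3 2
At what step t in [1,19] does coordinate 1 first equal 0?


t=0: X=(-1, -1), d=0 → +e1, X_1=(0, -1)
t=1: X=(0, -1), d=1 → -e1, X_2=(-1, -1)
t=2: X=(-1, -1), d=0 → +e1, X_3=(0, -1)
t=3: X=(0, -1), d=3 → -e2, X_4=(0, -2)
t=4: X=(0, -2), d=0 → +e1, X_5=(1, -2)
t=5: X=(1, -2), d=2 → +e2, X_6=(1, -1)
t=6: X=(1, -1), d=1 → -e1, X_7=(0, -1)
t=7: X=(0, -1), d=0 → +e1, X_8=(1, -1)
t=8: X=(1, -1), d=3 → -e2, X_9=(1, -2)
t=9: X=(1, -2), d=1 → -e1, X_10=(0, -2)
t=10: X=(0, -2), d=2 → +e2, X_11=(0, -1)
t=11: X=(0, -1), d=1 → -e1, X_12=(-1, -1)
t=12: X=(-1, -1), d=2 → +e2, X_13=(-1, 0)
t=13: X=(-1, 0), d=2 → +e2, X_14=(-1, 1)
t=14: X=(-1, 1), d=0 → +e1, X_15=(0, 1)
t=15: X=(0, 1), d=3 → -e2, X_16=(0, 0)
t=16: X=(0, 0), d=2 → +e2, X_17=(0, 1)
t=17: X=(0, 1), d=3 → -e2, X_18=(0, 0)
t=18: X=(0, 0), d=2 → +e2, X_19=(0, 1)

1


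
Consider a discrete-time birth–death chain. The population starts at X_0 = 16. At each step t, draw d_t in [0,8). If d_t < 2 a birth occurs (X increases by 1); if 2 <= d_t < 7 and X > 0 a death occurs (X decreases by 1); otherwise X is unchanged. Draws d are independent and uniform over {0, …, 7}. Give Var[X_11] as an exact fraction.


517/64

X can drop by at most 1 per step and X_0 = 16 > T = 11, so X_t >= 16 − t >= 5 > 0 for every t <= 11: the floor at 0 (the 'and X > 0' condition) never binds. Hence X_11 = X_0 + Σ_{t<11} Y_t with i.i.d. increments Y_t = y(d_t) ∈ {+1, −1, 0}.
Outcome values over d=0..7: [1, 1, -1, -1, -1, -1, -1, 0]
Σy = -3, Σy² = 7, M = 8
μ = -3/8 = -3/8,  σ² = 7/8 − (-3/8)² = 47/64
Independent increments: Var[X_11] = 11·σ² = 11·(47/64) = 517/64


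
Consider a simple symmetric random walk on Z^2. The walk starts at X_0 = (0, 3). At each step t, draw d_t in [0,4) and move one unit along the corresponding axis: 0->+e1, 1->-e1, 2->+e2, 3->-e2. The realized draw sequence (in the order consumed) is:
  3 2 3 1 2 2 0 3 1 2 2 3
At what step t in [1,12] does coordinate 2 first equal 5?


11

t=0: X=(0, 3), d=3 → -e2, X_1=(0, 2)
t=1: X=(0, 2), d=2 → +e2, X_2=(0, 3)
t=2: X=(0, 3), d=3 → -e2, X_3=(0, 2)
t=3: X=(0, 2), d=1 → -e1, X_4=(-1, 2)
t=4: X=(-1, 2), d=2 → +e2, X_5=(-1, 3)
t=5: X=(-1, 3), d=2 → +e2, X_6=(-1, 4)
t=6: X=(-1, 4), d=0 → +e1, X_7=(0, 4)
t=7: X=(0, 4), d=3 → -e2, X_8=(0, 3)
t=8: X=(0, 3), d=1 → -e1, X_9=(-1, 3)
t=9: X=(-1, 3), d=2 → +e2, X_10=(-1, 4)
t=10: X=(-1, 4), d=2 → +e2, X_11=(-1, 5)
t=11: X=(-1, 5), d=3 → -e2, X_12=(-1, 4)


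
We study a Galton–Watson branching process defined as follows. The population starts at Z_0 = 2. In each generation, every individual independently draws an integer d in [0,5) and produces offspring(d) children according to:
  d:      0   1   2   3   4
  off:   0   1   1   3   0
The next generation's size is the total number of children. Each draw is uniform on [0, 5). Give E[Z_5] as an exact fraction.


Outcome values over d=0..4: [0, 1, 1, 3, 0]
Σy = 5, Σy² = 11, M = 5
μ = 5/5 = 1,  σ² = 11/5 − (1)² = 6/5
E[Z_0] = 2
E[Z_1] = 1·E[Z_0] = 2
E[Z_2] = 1·E[Z_1] = 2
E[Z_3] = 1·E[Z_2] = 2
E[Z_4] = 1·E[Z_3] = 2
E[Z_5] = 1·E[Z_4] = 2

2


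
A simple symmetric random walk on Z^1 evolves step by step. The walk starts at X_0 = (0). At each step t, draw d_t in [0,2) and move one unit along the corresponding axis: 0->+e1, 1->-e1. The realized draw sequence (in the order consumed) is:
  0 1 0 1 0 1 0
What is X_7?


(1)

t=0: X=(0), d=0 → +e1, X_1=(1)
t=1: X=(1), d=1 → -e1, X_2=(0)
t=2: X=(0), d=0 → +e1, X_3=(1)
t=3: X=(1), d=1 → -e1, X_4=(0)
t=4: X=(0), d=0 → +e1, X_5=(1)
t=5: X=(1), d=1 → -e1, X_6=(0)
t=6: X=(0), d=0 → +e1, X_7=(1)


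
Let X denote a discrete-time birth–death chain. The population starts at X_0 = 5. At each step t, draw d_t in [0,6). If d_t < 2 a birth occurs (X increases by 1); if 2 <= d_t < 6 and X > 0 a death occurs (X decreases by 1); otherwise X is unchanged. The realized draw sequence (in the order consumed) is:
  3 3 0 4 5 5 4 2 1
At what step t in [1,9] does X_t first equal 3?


t=0: X=5, d=3 → death, X_1=4
t=1: X=4, d=3 → death, X_2=3
t=2: X=3, d=0 → birth, X_3=4
t=3: X=4, d=4 → death, X_4=3
t=4: X=3, d=5 → death, X_5=2
t=5: X=2, d=5 → death, X_6=1
t=6: X=1, d=4 → death, X_7=0
t=7: X=0, d=2 → hold, X_8=0
t=8: X=0, d=1 → birth, X_9=1

2


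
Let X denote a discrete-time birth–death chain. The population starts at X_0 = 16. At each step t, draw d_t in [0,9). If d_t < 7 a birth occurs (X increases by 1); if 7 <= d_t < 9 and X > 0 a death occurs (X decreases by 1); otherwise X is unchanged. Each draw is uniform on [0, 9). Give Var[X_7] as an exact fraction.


392/81

X can drop by at most 1 per step and X_0 = 16 > T = 7, so X_t >= 16 − t >= 9 > 0 for every t <= 7: the floor at 0 (the 'and X > 0' condition) never binds. Hence X_7 = X_0 + Σ_{t<7} Y_t with i.i.d. increments Y_t = y(d_t) ∈ {+1, −1, 0}.
Outcome values over d=0..8: [1, 1, 1, 1, 1, 1, 1, -1, -1]
Σy = 5, Σy² = 9, M = 9
μ = 5/9 = 5/9,  σ² = 9/9 − (5/9)² = 56/81
Independent increments: Var[X_7] = 7·σ² = 7·(56/81) = 392/81


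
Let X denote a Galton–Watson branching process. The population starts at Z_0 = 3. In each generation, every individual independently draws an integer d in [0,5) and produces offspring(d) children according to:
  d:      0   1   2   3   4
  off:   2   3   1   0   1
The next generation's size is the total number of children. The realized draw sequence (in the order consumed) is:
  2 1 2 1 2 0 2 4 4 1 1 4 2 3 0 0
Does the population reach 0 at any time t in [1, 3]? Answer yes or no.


no

gen 0: Z_0=3, draws=[2, 1, 2], offspring=[1, 3, 1], Z_1=5
gen 1: Z_1=5, draws=[1, 2, 0, 2, 4], offspring=[3, 1, 2, 1, 1], Z_2=8
gen 2: Z_2=8, draws=[4, 1, 1, 4, 2, 3, 0, 0], offspring=[1, 3, 3, 1, 1, 0, 2, 2], Z_3=13


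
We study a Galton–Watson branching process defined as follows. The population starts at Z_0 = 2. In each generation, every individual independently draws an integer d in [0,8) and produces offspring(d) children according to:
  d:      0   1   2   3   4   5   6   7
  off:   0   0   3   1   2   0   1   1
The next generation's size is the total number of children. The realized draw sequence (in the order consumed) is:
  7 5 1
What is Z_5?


0

gen 0: Z_0=2, draws=[7, 5], offspring=[1, 0], Z_1=1
gen 1: Z_1=1, draws=[1], offspring=[0], Z_2=0
gen 2: Z_2=0, draws=[], offspring=[], Z_3=0
gen 3: Z_3=0, draws=[], offspring=[], Z_4=0
gen 4: Z_4=0, draws=[], offspring=[], Z_5=0


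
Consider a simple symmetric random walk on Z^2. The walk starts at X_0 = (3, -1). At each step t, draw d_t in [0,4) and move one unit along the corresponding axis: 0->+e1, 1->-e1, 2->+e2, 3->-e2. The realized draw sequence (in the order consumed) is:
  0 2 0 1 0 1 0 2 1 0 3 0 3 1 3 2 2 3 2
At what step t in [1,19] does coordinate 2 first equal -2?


15

t=0: X=(3, -1), d=0 → +e1, X_1=(4, -1)
t=1: X=(4, -1), d=2 → +e2, X_2=(4, 0)
t=2: X=(4, 0), d=0 → +e1, X_3=(5, 0)
t=3: X=(5, 0), d=1 → -e1, X_4=(4, 0)
t=4: X=(4, 0), d=0 → +e1, X_5=(5, 0)
t=5: X=(5, 0), d=1 → -e1, X_6=(4, 0)
t=6: X=(4, 0), d=0 → +e1, X_7=(5, 0)
t=7: X=(5, 0), d=2 → +e2, X_8=(5, 1)
t=8: X=(5, 1), d=1 → -e1, X_9=(4, 1)
t=9: X=(4, 1), d=0 → +e1, X_10=(5, 1)
t=10: X=(5, 1), d=3 → -e2, X_11=(5, 0)
t=11: X=(5, 0), d=0 → +e1, X_12=(6, 0)
t=12: X=(6, 0), d=3 → -e2, X_13=(6, -1)
t=13: X=(6, -1), d=1 → -e1, X_14=(5, -1)
t=14: X=(5, -1), d=3 → -e2, X_15=(5, -2)
t=15: X=(5, -2), d=2 → +e2, X_16=(5, -1)
t=16: X=(5, -1), d=2 → +e2, X_17=(5, 0)
t=17: X=(5, 0), d=3 → -e2, X_18=(5, -1)
t=18: X=(5, -1), d=2 → +e2, X_19=(5, 0)


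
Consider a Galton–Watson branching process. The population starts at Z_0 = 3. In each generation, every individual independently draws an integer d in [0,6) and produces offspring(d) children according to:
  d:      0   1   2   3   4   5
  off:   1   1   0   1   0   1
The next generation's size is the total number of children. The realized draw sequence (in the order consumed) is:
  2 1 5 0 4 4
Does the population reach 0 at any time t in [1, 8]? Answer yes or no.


yes

gen 0: Z_0=3, draws=[2, 1, 5], offspring=[0, 1, 1], Z_1=2
gen 1: Z_1=2, draws=[0, 4], offspring=[1, 0], Z_2=1
gen 2: Z_2=1, draws=[4], offspring=[0], Z_3=0
gen 3: Z_3=0, draws=[], offspring=[], Z_4=0
gen 4: Z_4=0, draws=[], offspring=[], Z_5=0
gen 5: Z_5=0, draws=[], offspring=[], Z_6=0
gen 6: Z_6=0, draws=[], offspring=[], Z_7=0
gen 7: Z_7=0, draws=[], offspring=[], Z_8=0


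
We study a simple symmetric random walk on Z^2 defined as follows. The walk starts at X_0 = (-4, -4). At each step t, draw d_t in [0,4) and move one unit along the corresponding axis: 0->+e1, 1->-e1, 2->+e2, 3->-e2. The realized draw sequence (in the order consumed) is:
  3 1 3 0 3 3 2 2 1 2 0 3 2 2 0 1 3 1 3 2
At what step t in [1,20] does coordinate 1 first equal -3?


t=0: X=(-4, -4), d=3 → -e2, X_1=(-4, -5)
t=1: X=(-4, -5), d=1 → -e1, X_2=(-5, -5)
t=2: X=(-5, -5), d=3 → -e2, X_3=(-5, -6)
t=3: X=(-5, -6), d=0 → +e1, X_4=(-4, -6)
t=4: X=(-4, -6), d=3 → -e2, X_5=(-4, -7)
t=5: X=(-4, -7), d=3 → -e2, X_6=(-4, -8)
t=6: X=(-4, -8), d=2 → +e2, X_7=(-4, -7)
t=7: X=(-4, -7), d=2 → +e2, X_8=(-4, -6)
t=8: X=(-4, -6), d=1 → -e1, X_9=(-5, -6)
t=9: X=(-5, -6), d=2 → +e2, X_10=(-5, -5)
t=10: X=(-5, -5), d=0 → +e1, X_11=(-4, -5)
t=11: X=(-4, -5), d=3 → -e2, X_12=(-4, -6)
t=12: X=(-4, -6), d=2 → +e2, X_13=(-4, -5)
t=13: X=(-4, -5), d=2 → +e2, X_14=(-4, -4)
t=14: X=(-4, -4), d=0 → +e1, X_15=(-3, -4)
t=15: X=(-3, -4), d=1 → -e1, X_16=(-4, -4)
t=16: X=(-4, -4), d=3 → -e2, X_17=(-4, -5)
t=17: X=(-4, -5), d=1 → -e1, X_18=(-5, -5)
t=18: X=(-5, -5), d=3 → -e2, X_19=(-5, -6)
t=19: X=(-5, -6), d=2 → +e2, X_20=(-5, -5)

15


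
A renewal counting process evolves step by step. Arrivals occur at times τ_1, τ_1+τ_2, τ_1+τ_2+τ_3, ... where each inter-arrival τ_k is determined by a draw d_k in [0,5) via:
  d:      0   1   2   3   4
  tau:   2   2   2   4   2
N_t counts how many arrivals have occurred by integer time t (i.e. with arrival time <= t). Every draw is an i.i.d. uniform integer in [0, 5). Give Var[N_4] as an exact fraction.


144/625

Inter-arrival values over d=0..4: [2, 2, 2, 4, 2]
Each d has probability 1/5, so the pmf of τ is: f(2) = 4/5, f(4) = 1/5
Let p_n(j) = P(N_n = j), with p_0 = [1]. Condition on τ_1: p_n(0) = P(τ > n), and for j >= 1, p_n(j) = Σ_{k<=n} f(k)·p_{n−k}(j−1)
p_1 = [1]  (j = 0)
p_2 = [1/5, 4/5]  (j = 0..1)
p_3 = [1/5, 4/5]  (j = 0..1)
p_4 = [0, 9/25, 16/25]  (j = 0..2)
E[N_4] = Σ j·p_4(j) = 41/25;  E[N_4²] = Σ j²·p_4(j) = 73/25
Var[N_4] = 73/25 − (41/25)² = 144/625


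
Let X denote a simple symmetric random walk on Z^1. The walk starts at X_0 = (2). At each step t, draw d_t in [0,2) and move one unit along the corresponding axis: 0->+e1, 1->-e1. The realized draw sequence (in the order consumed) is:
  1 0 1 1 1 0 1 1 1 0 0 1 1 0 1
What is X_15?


(-3)

t=0: X=(2), d=1 → -e1, X_1=(1)
t=1: X=(1), d=0 → +e1, X_2=(2)
t=2: X=(2), d=1 → -e1, X_3=(1)
t=3: X=(1), d=1 → -e1, X_4=(0)
t=4: X=(0), d=1 → -e1, X_5=(-1)
t=5: X=(-1), d=0 → +e1, X_6=(0)
t=6: X=(0), d=1 → -e1, X_7=(-1)
t=7: X=(-1), d=1 → -e1, X_8=(-2)
t=8: X=(-2), d=1 → -e1, X_9=(-3)
t=9: X=(-3), d=0 → +e1, X_10=(-2)
t=10: X=(-2), d=0 → +e1, X_11=(-1)
t=11: X=(-1), d=1 → -e1, X_12=(-2)
t=12: X=(-2), d=1 → -e1, X_13=(-3)
t=13: X=(-3), d=0 → +e1, X_14=(-2)
t=14: X=(-2), d=1 → -e1, X_15=(-3)


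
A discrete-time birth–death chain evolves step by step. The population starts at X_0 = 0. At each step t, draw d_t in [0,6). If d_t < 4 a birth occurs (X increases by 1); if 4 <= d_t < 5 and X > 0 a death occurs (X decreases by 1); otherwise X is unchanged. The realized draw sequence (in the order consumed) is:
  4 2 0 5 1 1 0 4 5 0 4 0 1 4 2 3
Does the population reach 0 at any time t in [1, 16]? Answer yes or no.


t=0: X=0, d=4 → hold, X_1=0
t=1: X=0, d=2 → birth, X_2=1
t=2: X=1, d=0 → birth, X_3=2
t=3: X=2, d=5 → hold, X_4=2
t=4: X=2, d=1 → birth, X_5=3
t=5: X=3, d=1 → birth, X_6=4
t=6: X=4, d=0 → birth, X_7=5
t=7: X=5, d=4 → death, X_8=4
t=8: X=4, d=5 → hold, X_9=4
t=9: X=4, d=0 → birth, X_10=5
t=10: X=5, d=4 → death, X_11=4
t=11: X=4, d=0 → birth, X_12=5
t=12: X=5, d=1 → birth, X_13=6
t=13: X=6, d=4 → death, X_14=5
t=14: X=5, d=2 → birth, X_15=6
t=15: X=6, d=3 → birth, X_16=7

yes


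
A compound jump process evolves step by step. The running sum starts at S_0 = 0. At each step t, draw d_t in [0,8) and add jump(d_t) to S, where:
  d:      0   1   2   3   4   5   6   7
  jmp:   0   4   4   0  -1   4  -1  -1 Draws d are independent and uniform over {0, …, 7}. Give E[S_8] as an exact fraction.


Outcome values over d=0..7: [0, 4, 4, 0, -1, 4, -1, -1]
Σy = 9, Σy² = 51, M = 8
μ = 9/8 = 9/8,  σ² = 51/8 − (9/8)² = 327/64
E[S_8] = 0 + 8·(9/8) = 9

9


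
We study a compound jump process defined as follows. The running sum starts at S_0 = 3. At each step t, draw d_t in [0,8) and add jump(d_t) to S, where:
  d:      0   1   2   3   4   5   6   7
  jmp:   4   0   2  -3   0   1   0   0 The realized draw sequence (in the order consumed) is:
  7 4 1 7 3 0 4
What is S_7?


t=0: S=3, d=7, jump=0, S_1=3
t=1: S=3, d=4, jump=0, S_2=3
t=2: S=3, d=1, jump=0, S_3=3
t=3: S=3, d=7, jump=0, S_4=3
t=4: S=3, d=3, jump=-3, S_5=0
t=5: S=0, d=0, jump=4, S_6=4
t=6: S=4, d=4, jump=0, S_7=4

4


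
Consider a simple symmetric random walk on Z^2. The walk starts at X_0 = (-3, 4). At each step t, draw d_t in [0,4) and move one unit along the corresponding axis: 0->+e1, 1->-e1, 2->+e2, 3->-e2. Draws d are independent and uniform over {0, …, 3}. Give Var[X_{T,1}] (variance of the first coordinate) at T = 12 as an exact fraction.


Outcome values over d=0..3: [1, -1, 0, 0]
Σy = 0, Σy² = 2, M = 4
μ = 0/4 = 0,  σ² = 2/4 − (0)² = 1/2
Independent increments: Var[X_12] = 12·σ² = 12·(1/2) = 6

6


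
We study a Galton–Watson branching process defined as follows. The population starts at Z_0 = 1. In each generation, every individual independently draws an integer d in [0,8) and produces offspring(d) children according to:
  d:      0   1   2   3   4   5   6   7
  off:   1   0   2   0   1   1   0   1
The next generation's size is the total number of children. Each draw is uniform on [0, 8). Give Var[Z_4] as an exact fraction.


Outcome values over d=0..7: [1, 0, 2, 0, 1, 1, 0, 1]
Σy = 6, Σy² = 8, M = 8
μ = 6/8 = 3/4,  σ² = 8/8 − (3/4)² = 7/16
V_0 = 0, E_0 = 1
V_1 = 7/16·E_0 + (3/4)²·V_0 = 7/16;  E_1 = 3/4
V_2 = 7/16·E_1 + (3/4)²·V_1 = 147/256;  E_2 = 9/16
V_3 = 7/16·E_2 + (3/4)²·V_2 = 2331/4096;  E_3 = 27/64
V_4 = 7/16·E_3 + (3/4)²·V_3 = 33075/65536;  E_4 = 81/256

33075/65536


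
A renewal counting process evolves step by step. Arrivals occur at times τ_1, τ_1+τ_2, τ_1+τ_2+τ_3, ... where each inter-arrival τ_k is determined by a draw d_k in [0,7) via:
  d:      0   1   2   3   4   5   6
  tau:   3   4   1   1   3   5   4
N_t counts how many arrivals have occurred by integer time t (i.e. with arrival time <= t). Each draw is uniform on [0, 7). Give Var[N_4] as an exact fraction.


Inter-arrival values over d=0..6: [3, 4, 1, 1, 3, 5, 4]
Each d has probability 1/7, so the pmf of τ is: f(1) = 2/7, f(3) = 2/7, f(4) = 2/7, f(5) = 1/7
Let p_n(j) = P(N_n = j), with p_0 = [1]. Condition on τ_1: p_n(0) = P(τ > n), and for j >= 1, p_n(j) = Σ_{k<=n} f(k)·p_{n−k}(j−1)
p_1 = [5/7, 2/7]  (j = 0..1)
p_2 = [5/7, 10/49, 4/49]  (j = 0..2)
p_3 = [3/7, 24/49, 20/343, 8/343]  (j = 0..3)
p_4 = [1/7, 30/49, 76/343, 40/2401, 16/2401]  (j = 0..4)
E[N_4] = Σ j·p_4(j) = 2718/2401;  E[N_4²] = Σ j²·p_4(j) = 86/49
Var[N_4] = 86/49 − (2718/2401)² = 2730290/5764801

2730290/5764801


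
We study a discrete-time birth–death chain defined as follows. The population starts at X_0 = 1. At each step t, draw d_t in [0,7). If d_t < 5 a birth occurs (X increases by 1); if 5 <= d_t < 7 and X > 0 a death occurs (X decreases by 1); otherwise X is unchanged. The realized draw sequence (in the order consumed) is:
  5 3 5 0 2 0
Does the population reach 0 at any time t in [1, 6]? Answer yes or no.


yes

t=0: X=1, d=5 → death, X_1=0
t=1: X=0, d=3 → birth, X_2=1
t=2: X=1, d=5 → death, X_3=0
t=3: X=0, d=0 → birth, X_4=1
t=4: X=1, d=2 → birth, X_5=2
t=5: X=2, d=0 → birth, X_6=3


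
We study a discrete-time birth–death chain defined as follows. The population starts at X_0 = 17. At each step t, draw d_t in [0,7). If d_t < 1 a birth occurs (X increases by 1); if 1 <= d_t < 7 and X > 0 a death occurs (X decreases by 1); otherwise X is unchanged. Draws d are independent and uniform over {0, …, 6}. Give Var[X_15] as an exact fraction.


X can drop by at most 1 per step and X_0 = 17 > T = 15, so X_t >= 17 − t >= 2 > 0 for every t <= 15: the floor at 0 (the 'and X > 0' condition) never binds. Hence X_15 = X_0 + Σ_{t<15} Y_t with i.i.d. increments Y_t = y(d_t) ∈ {+1, −1, 0}.
Outcome values over d=0..6: [1, -1, -1, -1, -1, -1, -1]
Σy = -5, Σy² = 7, M = 7
μ = -5/7 = -5/7,  σ² = 7/7 − (-5/7)² = 24/49
Independent increments: Var[X_15] = 15·σ² = 15·(24/49) = 360/49

360/49


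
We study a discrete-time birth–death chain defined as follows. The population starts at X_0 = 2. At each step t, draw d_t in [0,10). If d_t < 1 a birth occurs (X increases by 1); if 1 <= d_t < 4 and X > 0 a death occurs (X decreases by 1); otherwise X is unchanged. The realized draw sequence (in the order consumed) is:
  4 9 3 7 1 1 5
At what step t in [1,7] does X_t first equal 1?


t=0: X=2, d=4 → hold, X_1=2
t=1: X=2, d=9 → hold, X_2=2
t=2: X=2, d=3 → death, X_3=1
t=3: X=1, d=7 → hold, X_4=1
t=4: X=1, d=1 → death, X_5=0
t=5: X=0, d=1 → hold, X_6=0
t=6: X=0, d=5 → hold, X_7=0

3


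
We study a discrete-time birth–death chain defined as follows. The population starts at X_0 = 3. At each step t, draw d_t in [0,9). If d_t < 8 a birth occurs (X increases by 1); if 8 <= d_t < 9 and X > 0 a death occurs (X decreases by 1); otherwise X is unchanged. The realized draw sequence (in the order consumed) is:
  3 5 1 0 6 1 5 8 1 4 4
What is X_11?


t=0: X=3, d=3 → birth, X_1=4
t=1: X=4, d=5 → birth, X_2=5
t=2: X=5, d=1 → birth, X_3=6
t=3: X=6, d=0 → birth, X_4=7
t=4: X=7, d=6 → birth, X_5=8
t=5: X=8, d=1 → birth, X_6=9
t=6: X=9, d=5 → birth, X_7=10
t=7: X=10, d=8 → death, X_8=9
t=8: X=9, d=1 → birth, X_9=10
t=9: X=10, d=4 → birth, X_10=11
t=10: X=11, d=4 → birth, X_11=12

12


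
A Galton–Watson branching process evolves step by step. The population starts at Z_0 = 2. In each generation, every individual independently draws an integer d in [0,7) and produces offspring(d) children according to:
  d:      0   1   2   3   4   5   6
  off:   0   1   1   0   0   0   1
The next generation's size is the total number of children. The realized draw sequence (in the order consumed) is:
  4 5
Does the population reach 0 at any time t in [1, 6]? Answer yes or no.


gen 0: Z_0=2, draws=[4, 5], offspring=[0, 0], Z_1=0
gen 1: Z_1=0, draws=[], offspring=[], Z_2=0
gen 2: Z_2=0, draws=[], offspring=[], Z_3=0
gen 3: Z_3=0, draws=[], offspring=[], Z_4=0
gen 4: Z_4=0, draws=[], offspring=[], Z_5=0
gen 5: Z_5=0, draws=[], offspring=[], Z_6=0

yes


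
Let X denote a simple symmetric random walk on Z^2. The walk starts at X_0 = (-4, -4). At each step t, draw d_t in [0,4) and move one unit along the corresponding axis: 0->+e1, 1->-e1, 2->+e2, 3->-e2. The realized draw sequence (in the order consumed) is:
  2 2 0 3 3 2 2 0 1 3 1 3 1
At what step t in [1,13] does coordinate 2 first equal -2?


2

t=0: X=(-4, -4), d=2 → +e2, X_1=(-4, -3)
t=1: X=(-4, -3), d=2 → +e2, X_2=(-4, -2)
t=2: X=(-4, -2), d=0 → +e1, X_3=(-3, -2)
t=3: X=(-3, -2), d=3 → -e2, X_4=(-3, -3)
t=4: X=(-3, -3), d=3 → -e2, X_5=(-3, -4)
t=5: X=(-3, -4), d=2 → +e2, X_6=(-3, -3)
t=6: X=(-3, -3), d=2 → +e2, X_7=(-3, -2)
t=7: X=(-3, -2), d=0 → +e1, X_8=(-2, -2)
t=8: X=(-2, -2), d=1 → -e1, X_9=(-3, -2)
t=9: X=(-3, -2), d=3 → -e2, X_10=(-3, -3)
t=10: X=(-3, -3), d=1 → -e1, X_11=(-4, -3)
t=11: X=(-4, -3), d=3 → -e2, X_12=(-4, -4)
t=12: X=(-4, -4), d=1 → -e1, X_13=(-5, -4)
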